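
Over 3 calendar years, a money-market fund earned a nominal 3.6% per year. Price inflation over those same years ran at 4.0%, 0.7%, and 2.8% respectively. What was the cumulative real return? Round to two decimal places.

3.28%

Cumulative inflation factor: 1.040 × 1.007 × 1.028 ≈ 1.07660.
Nominal growth factor: 1.11193. Real growth factor = 1.11193 / 1.07660 ≈ 1.03282.
Total real return ≈ 3.2817%.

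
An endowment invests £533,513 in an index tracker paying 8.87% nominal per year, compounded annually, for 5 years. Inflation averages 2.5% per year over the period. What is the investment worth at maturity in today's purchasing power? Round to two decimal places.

£721,218.39

Nominal value at maturity: £533,513 × (1 + 8.87%)^5 ≈ £815,992.41.
Price-level factor over 5 years: (1 + 2.5%)^5 ≈ 1.1314082129.
Dividing the nominal maturity value by the price-level factor gives the value in today's money.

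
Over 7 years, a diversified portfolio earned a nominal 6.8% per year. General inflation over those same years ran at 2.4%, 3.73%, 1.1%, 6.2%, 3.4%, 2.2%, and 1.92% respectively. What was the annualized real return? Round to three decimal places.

3.708%

Cumulative inflation factor: 1.024 × 1.0373 × 1.011 × 1.062 × 1.034 × 1.022 × 1.0192 ≈ 1.22832.
Nominal growth factor: 1.58489. Real growth factor = 1.58489 / 1.22832 ≈ 1.29029.
Annualized: 1.29029^(1/7) − 1 ≈ 0.03708.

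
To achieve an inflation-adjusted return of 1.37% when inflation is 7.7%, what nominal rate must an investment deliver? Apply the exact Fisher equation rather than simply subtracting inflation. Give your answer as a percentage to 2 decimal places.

By the Fisher equation, 1 + r_nom = (1 + 1.37%)(1 + 7.7%) = 1.0137 × 1.077 = 1.0917549.
So r_nom = 9.17549%.

9.18%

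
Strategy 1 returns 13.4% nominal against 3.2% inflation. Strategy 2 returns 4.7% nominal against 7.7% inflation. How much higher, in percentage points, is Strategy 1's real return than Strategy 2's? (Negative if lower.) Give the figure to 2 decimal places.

Strategy 1 real return: 1.134/1.032 − 1 = 9.884%.
Strategy 2 real return: 1.047/1.077 − 1 = -2.786%.
Difference: 9.884 − (-2.786) = 12.670 pp.

12.67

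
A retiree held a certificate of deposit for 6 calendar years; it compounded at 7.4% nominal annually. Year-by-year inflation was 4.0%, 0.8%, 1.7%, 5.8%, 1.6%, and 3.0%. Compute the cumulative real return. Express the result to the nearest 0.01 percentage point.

Cumulative inflation factor: 1.040 × 1.008 × 1.017 × 1.058 × 1.016 × 1.030 ≈ 1.18041.
Nominal growth factor: 1.53471. Real growth factor = 1.53471 / 1.18041 ≈ 1.30015.
Total real return ≈ 30.0152%.

30.02%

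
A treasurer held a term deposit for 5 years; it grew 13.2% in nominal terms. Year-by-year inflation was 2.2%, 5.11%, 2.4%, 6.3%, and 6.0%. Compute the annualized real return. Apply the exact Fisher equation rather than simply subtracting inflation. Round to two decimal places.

-1.80%

Cumulative inflation factor: 1.022 × 1.0511 × 1.024 × 1.063 × 1.060 ≈ 1.23946.
Nominal growth factor: 1.13200. Real growth factor = 1.13200 / 1.23946 ≈ 0.91330.
Annualized: 0.91330^(1/5) − 1 ≈ -0.01798.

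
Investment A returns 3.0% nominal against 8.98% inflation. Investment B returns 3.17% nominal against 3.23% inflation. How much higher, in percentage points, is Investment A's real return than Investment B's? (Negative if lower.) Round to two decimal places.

Investment A real return: 1.030/1.0898 − 1 = -5.487%.
Investment B real return: 1.0317/1.0323 − 1 = -0.058%.
Difference: -5.487 − (-0.058) = -5.429 pp.

-5.43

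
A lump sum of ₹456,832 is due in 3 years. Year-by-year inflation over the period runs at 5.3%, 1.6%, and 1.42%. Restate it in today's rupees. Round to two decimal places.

Price-level factor over 3 years: 1.053 × 1.016 × 1.0142 = 1.0850398416.
Purchasing power today: ₹456,832 divided by that factor.

₹421,027.86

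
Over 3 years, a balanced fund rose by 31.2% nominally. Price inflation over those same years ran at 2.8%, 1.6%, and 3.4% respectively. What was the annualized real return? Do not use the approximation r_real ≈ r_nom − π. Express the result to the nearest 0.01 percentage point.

6.70%

Cumulative inflation factor: 1.028 × 1.016 × 1.034 ≈ 1.07996.
Nominal growth factor: 1.31200. Real growth factor = 1.31200 / 1.07996 ≈ 1.21486.
Annualized: 1.21486^(1/3) − 1 ≈ 0.06703.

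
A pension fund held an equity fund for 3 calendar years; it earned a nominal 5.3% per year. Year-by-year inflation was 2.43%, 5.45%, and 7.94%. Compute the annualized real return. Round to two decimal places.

0.05%

Cumulative inflation factor: 1.0243 × 1.0545 × 1.0794 ≈ 1.16589.
Nominal growth factor: 1.16758. Real growth factor = 1.16758 / 1.16589 ≈ 1.00145.
Annualized: 1.00145^(1/3) − 1 ≈ 0.00048.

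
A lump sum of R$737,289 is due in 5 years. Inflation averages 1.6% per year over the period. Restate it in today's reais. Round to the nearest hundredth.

R$681,034.66

Price-level factor over 5 years: (1 + 1.6%)^5 ≈ 1.0826012887.
Purchasing power today: R$737,289 divided by that factor.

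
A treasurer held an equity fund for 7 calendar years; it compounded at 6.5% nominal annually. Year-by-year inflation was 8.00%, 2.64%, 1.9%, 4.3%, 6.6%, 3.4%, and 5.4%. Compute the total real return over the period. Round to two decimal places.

13.54%

Cumulative inflation factor: 1.0800 × 1.0264 × 1.019 × 1.043 × 1.066 × 1.034 × 1.054 ≈ 1.36873.
Nominal growth factor: 1.55399. Real growth factor = 1.55399 / 1.36873 ≈ 1.13535.
Total real return ≈ 13.5351%.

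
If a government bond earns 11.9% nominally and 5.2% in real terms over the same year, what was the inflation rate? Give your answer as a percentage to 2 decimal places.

6.37%

From (1+r_nom) = (1+r_real)(1+π), we get 1+π = (1 + 11.9%)/(1 + 5.2%) = 1.119/1.052 ≈ 1.06369.
So π ≈ 6.3688%.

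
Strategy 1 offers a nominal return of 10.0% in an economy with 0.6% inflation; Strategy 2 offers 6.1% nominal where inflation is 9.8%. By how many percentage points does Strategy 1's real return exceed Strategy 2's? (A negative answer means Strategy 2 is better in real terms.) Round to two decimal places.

12.71

Strategy 1 real return: 1.100/1.006 − 1 = 9.344%.
Strategy 2 real return: 1.061/1.098 − 1 = -3.370%.
Difference: 9.344 − (-3.370) = 12.714 pp.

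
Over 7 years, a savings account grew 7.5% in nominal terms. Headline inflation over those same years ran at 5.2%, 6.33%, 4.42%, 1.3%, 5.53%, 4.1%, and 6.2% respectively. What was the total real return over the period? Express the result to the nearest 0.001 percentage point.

-22.126%

Cumulative inflation factor: 1.052 × 1.0633 × 1.0442 × 1.013 × 1.0553 × 1.041 × 1.062 ≈ 1.38043.
Nominal growth factor: 1.07500. Real growth factor = 1.07500 / 1.38043 ≈ 0.77874.
Total real return ≈ -22.1260%.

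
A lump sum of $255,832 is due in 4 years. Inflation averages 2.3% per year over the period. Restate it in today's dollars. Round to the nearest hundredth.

$233,588.97

Price-level factor over 4 years: (1 + 2.3%)^4 ≈ 1.0952229478.
Purchasing power today: $255,832 divided by that factor.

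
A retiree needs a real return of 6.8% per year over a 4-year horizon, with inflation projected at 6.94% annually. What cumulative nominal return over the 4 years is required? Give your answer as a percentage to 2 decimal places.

Required annual nominal rate: (1+6.8%)(1+6.94%) − 1 = 14.21192%.
Cumulative over 4 years: (1 + 0.1421192)^4 − 1 ≈ 0.70155.

70.16%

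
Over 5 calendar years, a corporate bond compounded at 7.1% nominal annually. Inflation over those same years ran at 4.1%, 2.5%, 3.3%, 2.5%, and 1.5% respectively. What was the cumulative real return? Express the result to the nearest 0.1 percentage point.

22.9%

Cumulative inflation factor: 1.041 × 1.025 × 1.033 × 1.025 × 1.015 ≈ 1.14674.
Nominal growth factor: 1.40912. Real growth factor = 1.40912 / 1.14674 ≈ 1.22880.
Total real return ≈ 22.8804%.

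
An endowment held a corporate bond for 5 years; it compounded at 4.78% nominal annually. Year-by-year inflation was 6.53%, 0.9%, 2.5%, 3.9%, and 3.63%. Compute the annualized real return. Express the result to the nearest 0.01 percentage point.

1.26%

Cumulative inflation factor: 1.0653 × 1.009 × 1.025 × 1.039 × 1.0363 ≈ 1.18628.
Nominal growth factor: 1.26297. Real growth factor = 1.26297 / 1.18628 ≈ 1.06464.
Annualized: 1.06464^(1/5) − 1 ≈ 0.01261.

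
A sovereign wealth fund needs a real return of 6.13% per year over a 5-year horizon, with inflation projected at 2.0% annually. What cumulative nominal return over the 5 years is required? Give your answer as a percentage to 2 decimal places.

48.66%

Required annual nominal rate: (1+6.13%)(1+2.0%) − 1 = 8.2526%.
Cumulative over 5 years: (1 + 0.082526)^5 − 1 ≈ 0.48659.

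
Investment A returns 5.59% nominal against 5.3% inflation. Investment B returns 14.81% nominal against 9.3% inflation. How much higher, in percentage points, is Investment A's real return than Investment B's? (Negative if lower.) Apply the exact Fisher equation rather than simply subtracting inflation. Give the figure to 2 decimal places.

Investment A real return: 1.0559/1.053 − 1 = 0.275%.
Investment B real return: 1.1481/1.093 − 1 = 5.041%.
Difference: 0.275 − 5.041 = -4.766 pp.

-4.77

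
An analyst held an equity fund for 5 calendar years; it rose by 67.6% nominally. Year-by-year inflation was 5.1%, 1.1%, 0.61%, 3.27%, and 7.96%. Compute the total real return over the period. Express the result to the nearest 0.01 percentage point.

Cumulative inflation factor: 1.051 × 1.011 × 1.0061 × 1.0327 × 1.0796 ≈ 1.19188.
Nominal growth factor: 1.67600. Real growth factor = 1.67600 / 1.19188 ≈ 1.40618.
Total real return ≈ 40.6183%.

40.62%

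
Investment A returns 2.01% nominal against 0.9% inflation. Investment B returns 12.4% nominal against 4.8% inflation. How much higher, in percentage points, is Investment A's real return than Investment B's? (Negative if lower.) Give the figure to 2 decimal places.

-6.15

Investment A real return: 1.0201/1.009 − 1 = 1.100%.
Investment B real return: 1.124/1.048 − 1 = 7.252%.
Difference: 1.100 − 7.252 = -6.152 pp.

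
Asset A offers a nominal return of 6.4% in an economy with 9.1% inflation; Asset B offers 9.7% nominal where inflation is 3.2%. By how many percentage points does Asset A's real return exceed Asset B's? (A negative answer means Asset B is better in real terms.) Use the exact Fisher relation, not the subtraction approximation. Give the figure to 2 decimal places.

Asset A real return: 1.064/1.091 − 1 = -2.475%.
Asset B real return: 1.097/1.032 − 1 = 6.298%.
Difference: -2.475 − 6.298 = -8.773 pp.

-8.77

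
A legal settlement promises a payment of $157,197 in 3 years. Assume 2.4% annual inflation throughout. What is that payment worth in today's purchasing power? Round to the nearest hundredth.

Price-level factor over 3 years: (1 + 2.4%)^3 = 1.073741824.
Purchasing power today: $157,197 divided by that factor.

$146,401.11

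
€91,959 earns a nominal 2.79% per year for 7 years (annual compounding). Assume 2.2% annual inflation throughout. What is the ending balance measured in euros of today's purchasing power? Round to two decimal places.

Nominal value at maturity: €91,959 × (1 + 2.79%)^7 ≈ €111,493.69.
Price-level factor over 7 years: (1 + 2.2%)^7 ≈ 1.1645449880.
Dividing the nominal maturity value by the price-level factor gives the value in today's money.

€95,740.13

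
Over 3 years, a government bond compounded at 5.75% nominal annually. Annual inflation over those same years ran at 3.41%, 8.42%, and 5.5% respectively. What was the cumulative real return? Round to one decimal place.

Cumulative inflation factor: 1.0341 × 1.0842 × 1.055 ≈ 1.18284.
Nominal growth factor: 1.18261. Real growth factor = 1.18261 / 1.18284 ≈ 0.99981.
Total real return ≈ -0.0192%.

0.0%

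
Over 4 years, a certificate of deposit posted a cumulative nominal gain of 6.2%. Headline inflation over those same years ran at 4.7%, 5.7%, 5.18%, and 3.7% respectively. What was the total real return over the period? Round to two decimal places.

Cumulative inflation factor: 1.047 × 1.057 × 1.0518 × 1.037 ≈ 1.20707.
Nominal growth factor: 1.06200. Real growth factor = 1.06200 / 1.20707 ≈ 0.87981.
Total real return ≈ -12.0186%.

-12.02%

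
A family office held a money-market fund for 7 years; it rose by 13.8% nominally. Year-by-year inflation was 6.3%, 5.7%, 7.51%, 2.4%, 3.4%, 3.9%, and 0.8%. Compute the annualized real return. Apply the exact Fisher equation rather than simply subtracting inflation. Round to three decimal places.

Cumulative inflation factor: 1.063 × 1.057 × 1.0751 × 1.024 × 1.034 × 1.039 × 1.008 ≈ 1.33953.
Nominal growth factor: 1.13800. Real growth factor = 1.13800 / 1.33953 ≈ 0.84955.
Annualized: 0.84955^(1/7) − 1 ≈ -0.02302.

-2.302%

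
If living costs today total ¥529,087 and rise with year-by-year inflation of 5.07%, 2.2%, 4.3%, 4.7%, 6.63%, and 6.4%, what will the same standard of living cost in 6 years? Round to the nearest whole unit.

Cumulative price-level factor: 1.0507 × 1.022 × 1.043 × 1.047 × 1.0663 × 1.064 ≈ 1.3303982205.
The nominal amount required is ¥529,087 scaled up by that factor.

¥703,896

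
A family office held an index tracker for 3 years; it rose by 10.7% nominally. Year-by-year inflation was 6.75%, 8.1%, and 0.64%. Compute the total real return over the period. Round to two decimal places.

-4.68%

Cumulative inflation factor: 1.0675 × 1.081 × 1.0064 ≈ 1.16135.
Nominal growth factor: 1.10700. Real growth factor = 1.10700 / 1.16135 ≈ 0.95320.
Total real return ≈ -4.6801%.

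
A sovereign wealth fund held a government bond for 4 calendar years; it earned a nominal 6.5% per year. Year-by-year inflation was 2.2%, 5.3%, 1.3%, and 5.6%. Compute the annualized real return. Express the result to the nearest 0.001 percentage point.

2.816%

Cumulative inflation factor: 1.022 × 1.053 × 1.013 × 1.056 ≈ 1.15120.
Nominal growth factor: 1.28647. Real growth factor = 1.28647 / 1.15120 ≈ 1.11750.
Annualized: 1.11750^(1/4) − 1 ≈ 0.02816.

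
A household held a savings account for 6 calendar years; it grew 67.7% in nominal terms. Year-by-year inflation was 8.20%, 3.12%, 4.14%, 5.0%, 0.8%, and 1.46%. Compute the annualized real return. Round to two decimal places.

Cumulative inflation factor: 1.0820 × 1.0312 × 1.0414 × 1.050 × 1.008 × 1.0146 ≈ 1.24776.
Nominal growth factor: 1.67700. Real growth factor = 1.67700 / 1.24776 ≈ 1.34400.
Annualized: 1.34400^(1/6) − 1 ≈ 0.05051.

5.05%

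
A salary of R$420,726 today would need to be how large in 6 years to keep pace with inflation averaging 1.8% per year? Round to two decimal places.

R$468,258.88

Cumulative price-level factor: (1+1.8%)^6 ≈ 1.1129782260.
The nominal amount required is R$420,726 scaled up by that factor.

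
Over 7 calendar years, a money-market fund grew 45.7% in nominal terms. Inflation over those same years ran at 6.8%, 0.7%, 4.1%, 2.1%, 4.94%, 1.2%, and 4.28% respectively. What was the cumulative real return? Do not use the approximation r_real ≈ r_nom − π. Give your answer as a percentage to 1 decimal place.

Cumulative inflation factor: 1.068 × 1.007 × 1.041 × 1.021 × 1.0494 × 1.012 × 1.0428 ≈ 1.26590.
Nominal growth factor: 1.45700. Real growth factor = 1.45700 / 1.26590 ≈ 1.15096.
Total real return ≈ 15.0959%.

15.1%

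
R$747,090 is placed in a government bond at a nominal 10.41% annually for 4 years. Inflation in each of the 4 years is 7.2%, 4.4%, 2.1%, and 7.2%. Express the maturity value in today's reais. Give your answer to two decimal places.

Nominal value at maturity: R$747,090 × (1 + 10.41%)^4 ≈ R$1,110,213.65.
Price-level factor over 4 years: 1.072 × 1.044 × 1.021 × 1.072 ≈ 1.2249428060.
Dividing the nominal maturity value by the price-level factor gives the value in today's money.

R$906,339.17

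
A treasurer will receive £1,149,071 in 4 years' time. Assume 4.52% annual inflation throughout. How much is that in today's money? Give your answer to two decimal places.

£962,829.22

Price-level factor over 4 years: (1 + 4.52%)^4 ≈ 1.1934317956.
Purchasing power today: £1,149,071 divided by that factor.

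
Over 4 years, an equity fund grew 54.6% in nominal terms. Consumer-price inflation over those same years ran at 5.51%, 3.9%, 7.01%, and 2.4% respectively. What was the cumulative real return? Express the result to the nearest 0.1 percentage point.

28.7%

Cumulative inflation factor: 1.0551 × 1.039 × 1.0701 × 1.024 ≈ 1.20125.
Nominal growth factor: 1.54600. Real growth factor = 1.54600 / 1.20125 ≈ 1.28699.
Total real return ≈ 28.6992%.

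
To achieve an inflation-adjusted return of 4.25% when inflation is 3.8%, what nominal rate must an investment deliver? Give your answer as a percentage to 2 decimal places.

8.21%

By the Fisher equation, 1 + r_nom = (1 + 4.25%)(1 + 3.8%) = 1.0425 × 1.038 = 1.082115.
So r_nom = 8.2115%.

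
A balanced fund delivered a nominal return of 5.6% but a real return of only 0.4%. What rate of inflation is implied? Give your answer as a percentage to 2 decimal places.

From (1+r_nom) = (1+r_real)(1+π), we get 1+π = (1 + 5.6%)/(1 + 0.4%) = 1.056/1.004 ≈ 1.05179.
So π ≈ 5.1793%.

5.18%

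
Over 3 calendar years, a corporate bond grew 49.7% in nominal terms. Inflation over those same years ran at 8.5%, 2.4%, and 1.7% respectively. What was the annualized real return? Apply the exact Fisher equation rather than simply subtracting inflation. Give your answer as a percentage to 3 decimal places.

Cumulative inflation factor: 1.085 × 1.024 × 1.017 ≈ 1.12993.
Nominal growth factor: 1.49700. Real growth factor = 1.49700 / 1.12993 ≈ 1.32486.
Annualized: 1.32486^(1/3) − 1 ≈ 0.09831.

9.831%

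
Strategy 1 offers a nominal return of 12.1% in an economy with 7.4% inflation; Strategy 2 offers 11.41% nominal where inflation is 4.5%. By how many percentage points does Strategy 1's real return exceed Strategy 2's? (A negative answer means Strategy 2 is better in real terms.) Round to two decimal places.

Strategy 1 real return: 1.121/1.074 − 1 = 4.376%.
Strategy 2 real return: 1.1141/1.045 − 1 = 6.612%.
Difference: 4.376 − 6.612 = -2.236 pp.

-2.24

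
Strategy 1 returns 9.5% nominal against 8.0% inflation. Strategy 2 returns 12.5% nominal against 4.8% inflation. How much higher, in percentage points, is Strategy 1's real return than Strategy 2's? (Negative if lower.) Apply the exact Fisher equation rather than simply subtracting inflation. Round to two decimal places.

-5.96

Strategy 1 real return: 1.095/1.080 − 1 = 1.389%.
Strategy 2 real return: 1.125/1.048 − 1 = 7.347%.
Difference: 1.389 − 7.347 = -5.958 pp.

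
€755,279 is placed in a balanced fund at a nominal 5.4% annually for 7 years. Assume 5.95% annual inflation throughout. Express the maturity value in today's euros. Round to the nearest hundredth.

Nominal value at maturity: €755,279 × (1 + 5.4%)^7 ≈ €1,091,419.44.
Price-level factor over 7 years: (1 + 5.95%)^7 ≈ 1.4986724623.
Dividing the nominal maturity value by the price-level factor gives the value in today's money.

€728,257.49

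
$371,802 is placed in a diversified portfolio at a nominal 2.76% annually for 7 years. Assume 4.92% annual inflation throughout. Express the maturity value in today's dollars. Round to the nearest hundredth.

Nominal value at maturity: $371,802 × (1 + 2.76%)^7 ≈ $449,863.12.
Price-level factor over 7 years: (1 + 4.92%)^7 ≈ 1.3996130185.
Dividing the nominal maturity value by the price-level factor gives the value in today's money.

$321,419.65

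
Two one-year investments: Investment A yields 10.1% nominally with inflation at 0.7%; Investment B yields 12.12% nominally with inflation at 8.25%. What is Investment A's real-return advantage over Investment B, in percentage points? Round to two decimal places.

5.76

Investment A real return: 1.101/1.007 − 1 = 9.335%.
Investment B real return: 1.1212/1.0825 − 1 = 3.575%.
Difference: 9.335 − 3.575 = 5.760 pp.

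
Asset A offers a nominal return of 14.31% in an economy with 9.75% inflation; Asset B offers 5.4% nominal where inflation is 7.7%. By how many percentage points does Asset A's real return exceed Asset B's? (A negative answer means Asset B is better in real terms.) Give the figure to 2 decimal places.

6.29

Asset A real return: 1.1431/1.0975 − 1 = 4.155%.
Asset B real return: 1.054/1.077 − 1 = -2.136%.
Difference: 4.155 − (-2.136) = 6.291 pp.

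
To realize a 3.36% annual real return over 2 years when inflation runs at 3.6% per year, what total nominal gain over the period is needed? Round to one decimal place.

Required annual nominal rate: (1+3.36%)(1+3.6%) − 1 = 7.08096%.
Cumulative over 2 years: (1 + 0.0708096)^2 − 1 ≈ 0.14663.

14.7%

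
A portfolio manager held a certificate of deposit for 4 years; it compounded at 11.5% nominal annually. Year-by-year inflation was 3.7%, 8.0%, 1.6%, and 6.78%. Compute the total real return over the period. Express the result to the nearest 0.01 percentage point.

Cumulative inflation factor: 1.037 × 1.080 × 1.016 × 1.0678 ≈ 1.21503.
Nominal growth factor: 1.54561. Real growth factor = 1.54561 / 1.21503 ≈ 1.27208.
Total real return ≈ 27.2077%.

27.21%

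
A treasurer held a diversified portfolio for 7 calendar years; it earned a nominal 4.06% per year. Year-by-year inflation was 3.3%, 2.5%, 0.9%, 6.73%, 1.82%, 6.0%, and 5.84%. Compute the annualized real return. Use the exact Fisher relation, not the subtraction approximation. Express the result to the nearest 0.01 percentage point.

0.20%

Cumulative inflation factor: 1.033 × 1.025 × 1.009 × 1.0673 × 1.0182 × 1.060 × 1.0584 ≈ 1.30254.
Nominal growth factor: 1.32126. Real growth factor = 1.32126 / 1.30254 ≈ 1.01437.
Annualized: 1.01437^(1/7) − 1 ≈ 0.00204.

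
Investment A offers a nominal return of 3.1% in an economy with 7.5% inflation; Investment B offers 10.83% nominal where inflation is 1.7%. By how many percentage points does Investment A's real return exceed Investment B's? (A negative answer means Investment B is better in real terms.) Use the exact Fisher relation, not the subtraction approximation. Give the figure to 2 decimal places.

-13.07

Investment A real return: 1.031/1.075 − 1 = -4.093%.
Investment B real return: 1.1083/1.017 − 1 = 8.977%.
Difference: -4.093 − 8.977 = -13.070 pp.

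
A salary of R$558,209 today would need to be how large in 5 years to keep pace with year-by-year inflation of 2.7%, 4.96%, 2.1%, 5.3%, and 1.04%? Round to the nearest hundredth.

R$653,639.89

Cumulative price-level factor: 1.027 × 1.0496 × 1.021 × 1.053 × 1.0104 ≈ 1.1709590742.
The nominal amount required is R$558,209 scaled up by that factor.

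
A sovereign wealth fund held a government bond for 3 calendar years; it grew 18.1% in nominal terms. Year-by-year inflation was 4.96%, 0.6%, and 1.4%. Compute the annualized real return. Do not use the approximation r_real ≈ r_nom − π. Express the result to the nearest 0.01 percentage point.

3.32%

Cumulative inflation factor: 1.0496 × 1.006 × 1.014 ≈ 1.07068.
Nominal growth factor: 1.18100. Real growth factor = 1.18100 / 1.07068 ≈ 1.10304.
Annualized: 1.10304^(1/3) − 1 ≈ 0.03323.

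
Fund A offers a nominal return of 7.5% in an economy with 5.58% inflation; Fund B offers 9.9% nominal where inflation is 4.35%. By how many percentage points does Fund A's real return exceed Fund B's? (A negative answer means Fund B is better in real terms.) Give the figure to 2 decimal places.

Fund A real return: 1.075/1.0558 − 1 = 1.819%.
Fund B real return: 1.099/1.0435 − 1 = 5.319%.
Difference: 1.819 − 5.319 = -3.500 pp.

-3.50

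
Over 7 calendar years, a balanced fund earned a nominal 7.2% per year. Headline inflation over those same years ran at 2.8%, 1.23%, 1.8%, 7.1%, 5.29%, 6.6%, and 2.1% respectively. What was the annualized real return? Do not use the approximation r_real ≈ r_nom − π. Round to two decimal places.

3.25%

Cumulative inflation factor: 1.028 × 1.0123 × 1.018 × 1.071 × 1.0529 × 1.066 × 1.021 ≈ 1.30020.
Nominal growth factor: 1.62691. Real growth factor = 1.62691 / 1.30020 ≈ 1.25128.
Annualized: 1.25128^(1/7) − 1 ≈ 0.03254.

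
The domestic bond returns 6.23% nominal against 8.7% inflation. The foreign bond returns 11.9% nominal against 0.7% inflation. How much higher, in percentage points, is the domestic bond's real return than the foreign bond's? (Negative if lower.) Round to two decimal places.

The domestic bond real return: 1.0623/1.087 − 1 = -2.272%.
The foreign bond real return: 1.119/1.007 − 1 = 11.122%.
Difference: -2.272 − 11.122 = -13.394 pp.

-13.39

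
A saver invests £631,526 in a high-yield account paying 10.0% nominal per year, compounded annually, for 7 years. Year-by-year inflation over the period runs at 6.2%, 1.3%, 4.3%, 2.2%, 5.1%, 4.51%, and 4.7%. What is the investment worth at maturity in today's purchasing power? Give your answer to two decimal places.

£933,176.13

Nominal value at maturity: £631,526 × (1 + 10.0%)^7 ≈ £1,230,665.52.
Price-level factor over 7 years: 1.062 × 1.013 × 1.043 × 1.022 × 1.051 × 1.0451 × 1.047 ≈ 1.3187923273.
The maturity value deflated by that factor is the answer in today's purchasing power.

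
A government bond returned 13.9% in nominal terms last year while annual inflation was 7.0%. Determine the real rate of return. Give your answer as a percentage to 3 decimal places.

6.449%

Real return via the Fisher equation: (1 + 13.9%)/(1 + 7.0%) − 1 = 1.139/1.070 − 1 ≈ 0.06449.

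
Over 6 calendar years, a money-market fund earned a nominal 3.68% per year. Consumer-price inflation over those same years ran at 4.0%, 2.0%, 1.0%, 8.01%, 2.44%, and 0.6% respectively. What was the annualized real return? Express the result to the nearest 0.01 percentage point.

Cumulative inflation factor: 1.040 × 1.020 × 1.010 × 1.0801 × 1.0244 × 1.006 ≈ 1.19258.
Nominal growth factor: 1.24214. Real growth factor = 1.24214 / 1.19258 ≈ 1.04156.
Annualized: 1.04156^(1/6) − 1 ≈ 0.00681.

0.68%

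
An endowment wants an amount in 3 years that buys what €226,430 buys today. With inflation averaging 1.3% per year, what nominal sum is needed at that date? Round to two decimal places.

€235,376.07

Cumulative price-level factor: (1+1.3%)^3 = 1.039509197.
The nominal amount required is €226,430 scaled up by that factor.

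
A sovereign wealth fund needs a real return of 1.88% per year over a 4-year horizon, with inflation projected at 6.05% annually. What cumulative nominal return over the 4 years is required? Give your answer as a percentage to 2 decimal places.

36.27%

Required annual nominal rate: (1+1.88%)(1+6.05%) − 1 = 8.04374%.
Cumulative over 4 years: (1 + 0.0804374)^4 − 1 ≈ 0.36269.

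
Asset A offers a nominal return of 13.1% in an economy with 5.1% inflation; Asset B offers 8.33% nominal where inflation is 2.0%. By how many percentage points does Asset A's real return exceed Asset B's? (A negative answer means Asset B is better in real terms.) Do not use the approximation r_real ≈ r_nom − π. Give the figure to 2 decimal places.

Asset A real return: 1.131/1.051 − 1 = 7.612%.
Asset B real return: 1.0833/1.020 − 1 = 6.206%.
Difference: 7.612 − 6.206 = 1.406 pp.

1.41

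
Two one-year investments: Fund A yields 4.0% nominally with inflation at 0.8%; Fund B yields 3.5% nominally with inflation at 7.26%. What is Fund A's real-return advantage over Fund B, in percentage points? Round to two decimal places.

6.68

Fund A real return: 1.040/1.008 − 1 = 3.175%.
Fund B real return: 1.035/1.0726 − 1 = -3.506%.
Difference: 3.175 − (-3.506) = 6.681 pp.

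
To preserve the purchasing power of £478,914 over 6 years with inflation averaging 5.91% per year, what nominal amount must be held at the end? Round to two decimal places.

£675,895.17

Cumulative price-level factor: (1+5.91%)^6 ≈ 1.4113080159.
The nominal amount required is £478,914 scaled up by that factor.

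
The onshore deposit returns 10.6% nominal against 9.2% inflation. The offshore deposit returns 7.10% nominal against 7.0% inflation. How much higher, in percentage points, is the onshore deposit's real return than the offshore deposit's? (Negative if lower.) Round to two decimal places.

1.19

The onshore deposit real return: 1.106/1.092 − 1 = 1.282%.
The offshore deposit real return: 1.0710/1.070 − 1 = 0.093%.
Difference: 1.282 − 0.093 = 1.189 pp.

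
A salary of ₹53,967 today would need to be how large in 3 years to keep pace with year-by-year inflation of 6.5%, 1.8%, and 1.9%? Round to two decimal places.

Cumulative price-level factor: 1.065 × 1.018 × 1.019 = 1.10476923.
The nominal amount required is ₹53,967 scaled up by that factor.

₹59,621.08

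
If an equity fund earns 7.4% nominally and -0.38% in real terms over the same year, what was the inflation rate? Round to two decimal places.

From (1+r_nom) = (1+r_real)(1+π), we get 1+π = (1 + 7.4%)/(1 − 0.38%) = 1.074/0.9962 ≈ 1.07810.
So π ≈ 7.8097%.

7.81%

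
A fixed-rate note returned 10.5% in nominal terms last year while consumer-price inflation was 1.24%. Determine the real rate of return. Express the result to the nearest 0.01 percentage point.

9.15%

Real return via the Fisher equation: (1 + 10.5%)/(1 + 1.24%) − 1 = 1.105/1.0124 − 1 ≈ 0.09147.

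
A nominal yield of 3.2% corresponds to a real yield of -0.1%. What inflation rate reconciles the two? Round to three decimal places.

3.303%

From (1+r_nom) = (1+r_real)(1+π), we get 1+π = (1 + 3.2%)/(1 − 0.1%) = 1.032/0.999 ≈ 1.03303.
So π ≈ 3.3033%.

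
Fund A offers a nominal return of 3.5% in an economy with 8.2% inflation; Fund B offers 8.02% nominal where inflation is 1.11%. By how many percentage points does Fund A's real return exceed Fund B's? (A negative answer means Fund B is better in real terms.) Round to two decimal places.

Fund A real return: 1.035/1.082 − 1 = -4.344%.
Fund B real return: 1.0802/1.0111 − 1 = 6.834%.
Difference: -4.344 − 6.834 = -11.178 pp.

-11.18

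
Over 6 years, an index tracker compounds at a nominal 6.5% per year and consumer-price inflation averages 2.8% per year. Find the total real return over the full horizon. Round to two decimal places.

The annual real rate is (1+6.5%)/(1+2.8%) − 1 = 3.5992%.
Compounded over 6 years: (1 + 0.035992)^6 − 1 ≈ 0.23634.

23.63%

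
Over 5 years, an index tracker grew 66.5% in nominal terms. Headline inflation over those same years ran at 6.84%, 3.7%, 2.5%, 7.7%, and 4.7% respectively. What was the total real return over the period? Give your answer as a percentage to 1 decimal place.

Cumulative inflation factor: 1.0684 × 1.037 × 1.025 × 1.077 × 1.047 ≈ 1.28056.
Nominal growth factor: 1.66500. Real growth factor = 1.66500 / 1.28056 ≈ 1.30022.
Total real return ≈ 30.0216%.

30.0%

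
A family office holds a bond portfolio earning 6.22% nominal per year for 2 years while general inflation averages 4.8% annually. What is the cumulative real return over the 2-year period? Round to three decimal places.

The annual real rate is (1+6.22%)/(1+4.8%) − 1 = 1.3550%.
Compounded over 2 years: (1 + 0.013550)^2 − 1 ≈ 0.02728.

2.728%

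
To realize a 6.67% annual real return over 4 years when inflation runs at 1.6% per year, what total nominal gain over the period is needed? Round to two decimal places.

37.96%

Required annual nominal rate: (1+6.67%)(1+1.6%) − 1 = 8.37672%.
Cumulative over 4 years: (1 + 0.0837672)^4 − 1 ≈ 0.37957.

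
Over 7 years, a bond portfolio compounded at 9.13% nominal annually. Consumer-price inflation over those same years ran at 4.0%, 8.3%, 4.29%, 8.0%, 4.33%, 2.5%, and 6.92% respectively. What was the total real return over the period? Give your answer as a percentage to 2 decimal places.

27.08%

Cumulative inflation factor: 1.040 × 1.083 × 1.0429 × 1.080 × 1.0433 × 1.025 × 1.0692 ≈ 1.45051.
Nominal growth factor: 1.84336. Real growth factor = 1.84336 / 1.45051 ≈ 1.27083.
Total real return ≈ 27.0834%.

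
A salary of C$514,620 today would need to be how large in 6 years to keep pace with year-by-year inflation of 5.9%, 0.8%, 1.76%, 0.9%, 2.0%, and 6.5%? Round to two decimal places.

Cumulative price-level factor: 1.059 × 1.008 × 1.0176 × 1.009 × 1.020 × 1.065 ≈ 1.1906237360.
Multiplying C$514,620 by the price-level factor gives the future nominal sum.

C$612,718.79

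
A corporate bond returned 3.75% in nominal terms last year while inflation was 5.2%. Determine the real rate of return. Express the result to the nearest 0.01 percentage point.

-1.38%

Real return via the Fisher equation: (1 + 3.75%)/(1 + 5.2%) − 1 = 1.0375/1.052 − 1 ≈ -0.01378.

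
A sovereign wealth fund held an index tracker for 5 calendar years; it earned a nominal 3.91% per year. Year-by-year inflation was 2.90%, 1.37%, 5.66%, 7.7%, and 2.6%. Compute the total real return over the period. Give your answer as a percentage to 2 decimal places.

-0.53%

Cumulative inflation factor: 1.0290 × 1.0137 × 1.0566 × 1.077 × 1.026 ≈ 1.21786.
Nominal growth factor: 1.21140. Real growth factor = 1.21140 / 1.21786 ≈ 0.99469.
Total real return ≈ -0.5309%.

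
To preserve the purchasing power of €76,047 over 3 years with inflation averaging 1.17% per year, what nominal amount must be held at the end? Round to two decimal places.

€78,747.60

Cumulative price-level factor: (1+1.17%)^3 ≈ 1.0355122716.
The nominal amount required is €76,047 scaled up by that factor.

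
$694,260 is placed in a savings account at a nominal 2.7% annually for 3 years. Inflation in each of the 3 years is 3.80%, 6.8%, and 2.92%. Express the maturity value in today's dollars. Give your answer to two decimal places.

Nominal value at maturity: $694,260 × (1 + 2.7%)^3 ≈ $752,027.07.
Price-level factor over 3 years: 1.0380 × 1.068 × 1.0292 = 1.1409546528.
Dividing the nominal maturity value by the price-level factor gives the value in today's money.

$659,120.91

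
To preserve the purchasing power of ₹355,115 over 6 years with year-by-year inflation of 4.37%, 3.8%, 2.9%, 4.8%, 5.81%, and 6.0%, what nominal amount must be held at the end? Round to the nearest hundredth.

Cumulative price-level factor: 1.0437 × 1.038 × 1.029 × 1.048 × 1.0581 × 1.060 ≈ 1.3103347965.
The nominal amount required is ₹355,115 scaled up by that factor.

₹465,319.54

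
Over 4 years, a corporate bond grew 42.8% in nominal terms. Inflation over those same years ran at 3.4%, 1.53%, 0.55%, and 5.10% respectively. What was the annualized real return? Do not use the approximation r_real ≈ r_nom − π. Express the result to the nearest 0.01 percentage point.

6.51%

Cumulative inflation factor: 1.034 × 1.0153 × 1.0055 × 1.0510 ≈ 1.10943.
Nominal growth factor: 1.42800. Real growth factor = 1.42800 / 1.10943 ≈ 1.28715.
Annualized: 1.28715^(1/4) − 1 ≈ 0.06514.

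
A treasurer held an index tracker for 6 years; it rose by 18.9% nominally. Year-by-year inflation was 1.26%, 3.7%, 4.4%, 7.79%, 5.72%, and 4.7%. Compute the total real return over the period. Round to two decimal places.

Cumulative inflation factor: 1.0126 × 1.037 × 1.044 × 1.0779 × 1.0572 × 1.047 ≈ 1.30798.
Nominal growth factor: 1.18900. Real growth factor = 1.18900 / 1.30798 ≈ 0.90904.
Total real return ≈ -9.0961%.

-9.10%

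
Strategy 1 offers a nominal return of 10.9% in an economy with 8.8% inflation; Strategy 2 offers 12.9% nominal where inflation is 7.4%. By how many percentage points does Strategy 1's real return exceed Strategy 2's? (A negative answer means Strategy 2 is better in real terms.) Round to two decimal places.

-3.19

Strategy 1 real return: 1.109/1.088 − 1 = 1.930%.
Strategy 2 real return: 1.129/1.074 − 1 = 5.121%.
Difference: 1.930 − 5.121 = -3.191 pp.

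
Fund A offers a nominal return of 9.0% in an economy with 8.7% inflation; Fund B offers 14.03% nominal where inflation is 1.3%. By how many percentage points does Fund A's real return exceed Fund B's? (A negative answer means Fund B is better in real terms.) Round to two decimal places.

-12.29

Fund A real return: 1.090/1.087 − 1 = 0.276%.
Fund B real return: 1.1403/1.013 − 1 = 12.567%.
Difference: 0.276 − 12.567 = -12.291 pp.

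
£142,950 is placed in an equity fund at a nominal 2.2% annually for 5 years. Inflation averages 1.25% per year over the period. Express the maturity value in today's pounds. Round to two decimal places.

Nominal value at maturity: £142,950 × (1 + 2.2%)^5 ≈ £159,381.77.
Price-level factor over 5 years: (1 + 1.25%)^5 ≈ 1.0640821536.
The maturity value deflated by that factor is the answer in today's purchasing power.

£149,783.33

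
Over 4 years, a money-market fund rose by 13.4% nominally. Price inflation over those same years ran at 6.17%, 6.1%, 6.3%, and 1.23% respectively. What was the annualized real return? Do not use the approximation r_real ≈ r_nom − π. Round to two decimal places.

Cumulative inflation factor: 1.0617 × 1.061 × 1.063 × 1.0123 ≈ 1.21216.
Nominal growth factor: 1.13400. Real growth factor = 1.13400 / 1.21216 ≈ 0.93552.
Annualized: 0.93552^(1/4) − 1 ≈ -0.01652.

-1.65%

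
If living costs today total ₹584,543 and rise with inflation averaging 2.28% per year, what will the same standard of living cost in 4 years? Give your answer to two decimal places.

₹639,704.41

Cumulative price-level factor: (1+2.28%)^4 ≈ 1.0943667196.
Multiplying ₹584,543 by the price-level factor gives the future nominal sum.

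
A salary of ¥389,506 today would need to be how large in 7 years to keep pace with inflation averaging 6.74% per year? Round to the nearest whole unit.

Cumulative price-level factor: (1+6.74%)^7 ≈ 1.5786664859.
The nominal amount required is ¥389,506 scaled up by that factor.

¥614,900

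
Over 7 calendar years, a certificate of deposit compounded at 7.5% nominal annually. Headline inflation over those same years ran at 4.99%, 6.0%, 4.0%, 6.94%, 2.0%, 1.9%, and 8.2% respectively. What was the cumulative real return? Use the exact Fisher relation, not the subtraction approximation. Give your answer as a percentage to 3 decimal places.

19.187%

Cumulative inflation factor: 1.0499 × 1.060 × 1.040 × 1.0694 × 1.020 × 1.019 × 1.082 ≈ 1.39197.
Nominal growth factor: 1.65905. Real growth factor = 1.65905 / 1.39197 ≈ 1.19187.
Total real return ≈ 19.1874%.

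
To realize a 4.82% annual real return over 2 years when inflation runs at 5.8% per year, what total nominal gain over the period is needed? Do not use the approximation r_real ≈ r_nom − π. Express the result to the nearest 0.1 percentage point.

23.0%

Required annual nominal rate: (1+4.82%)(1+5.8%) − 1 = 10.89956%.
Cumulative over 2 years: (1 + 0.1089956)^2 − 1 ≈ 0.22987.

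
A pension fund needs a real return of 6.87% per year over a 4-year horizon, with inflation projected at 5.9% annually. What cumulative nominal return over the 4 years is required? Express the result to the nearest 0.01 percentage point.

64.06%

Required annual nominal rate: (1+6.87%)(1+5.9%) − 1 = 13.17533%.
Cumulative over 4 years: (1 + 0.1317533)^4 − 1 ≈ 0.64062.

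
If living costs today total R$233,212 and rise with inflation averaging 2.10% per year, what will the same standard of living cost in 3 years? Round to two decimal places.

R$248,215.06

Cumulative price-level factor: (1+2.10%)^3 = 1.064332261.
The nominal amount required is R$233,212 scaled up by that factor.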